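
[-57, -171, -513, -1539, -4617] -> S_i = -57*3^i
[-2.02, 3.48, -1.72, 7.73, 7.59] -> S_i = Random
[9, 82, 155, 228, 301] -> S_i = 9 + 73*i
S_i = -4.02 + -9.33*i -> [-4.02, -13.35, -22.68, -32.01, -41.34]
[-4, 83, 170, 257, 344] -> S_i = -4 + 87*i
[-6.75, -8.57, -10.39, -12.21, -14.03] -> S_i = -6.75 + -1.82*i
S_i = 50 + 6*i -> [50, 56, 62, 68, 74]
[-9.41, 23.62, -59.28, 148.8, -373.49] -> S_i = -9.41*(-2.51)^i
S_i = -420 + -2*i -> [-420, -422, -424, -426, -428]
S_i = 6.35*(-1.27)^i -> [6.35, -8.06, 10.24, -13.01, 16.52]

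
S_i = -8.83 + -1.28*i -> [-8.83, -10.11, -11.39, -12.67, -13.95]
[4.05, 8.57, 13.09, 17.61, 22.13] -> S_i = 4.05 + 4.52*i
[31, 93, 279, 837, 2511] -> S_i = 31*3^i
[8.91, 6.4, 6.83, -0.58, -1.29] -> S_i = Random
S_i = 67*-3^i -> [67, -201, 603, -1809, 5427]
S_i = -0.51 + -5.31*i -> [-0.51, -5.82, -11.13, -16.44, -21.75]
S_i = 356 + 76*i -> [356, 432, 508, 584, 660]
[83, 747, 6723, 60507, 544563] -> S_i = 83*9^i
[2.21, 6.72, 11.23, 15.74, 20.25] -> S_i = 2.21 + 4.51*i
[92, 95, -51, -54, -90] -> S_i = Random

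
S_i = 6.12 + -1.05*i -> [6.12, 5.07, 4.02, 2.97, 1.92]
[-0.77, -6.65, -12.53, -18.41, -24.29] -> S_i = -0.77 + -5.88*i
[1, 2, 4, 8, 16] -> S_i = 1*2^i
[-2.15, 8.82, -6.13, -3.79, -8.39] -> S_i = Random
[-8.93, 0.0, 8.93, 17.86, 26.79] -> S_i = -8.93 + 8.93*i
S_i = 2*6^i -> [2, 12, 72, 432, 2592]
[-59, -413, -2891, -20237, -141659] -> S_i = -59*7^i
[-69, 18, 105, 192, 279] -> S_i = -69 + 87*i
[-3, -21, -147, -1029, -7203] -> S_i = -3*7^i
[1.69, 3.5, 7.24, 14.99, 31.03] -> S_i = 1.69*2.07^i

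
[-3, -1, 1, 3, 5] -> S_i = -3 + 2*i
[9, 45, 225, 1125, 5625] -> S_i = 9*5^i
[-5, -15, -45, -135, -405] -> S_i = -5*3^i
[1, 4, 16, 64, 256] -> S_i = 1*4^i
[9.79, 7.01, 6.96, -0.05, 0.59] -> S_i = Random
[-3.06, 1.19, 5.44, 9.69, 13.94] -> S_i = -3.06 + 4.25*i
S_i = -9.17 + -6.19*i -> [-9.17, -15.36, -21.55, -27.74, -33.93]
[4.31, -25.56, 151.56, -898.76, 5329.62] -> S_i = 4.31*(-5.93)^i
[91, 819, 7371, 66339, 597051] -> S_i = 91*9^i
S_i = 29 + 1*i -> [29, 30, 31, 32, 33]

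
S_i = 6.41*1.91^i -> [6.41, 12.24, 23.38, 44.66, 85.31]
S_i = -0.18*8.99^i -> [-0.18, -1.62, -14.55, -130.78, -1175.74]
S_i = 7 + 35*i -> [7, 42, 77, 112, 147]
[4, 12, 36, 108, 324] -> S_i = 4*3^i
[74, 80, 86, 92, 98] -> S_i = 74 + 6*i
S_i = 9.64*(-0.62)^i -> [9.64, -5.98, 3.71, -2.3, 1.42]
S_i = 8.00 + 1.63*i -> [8.0, 9.63, 11.26, 12.89, 14.52]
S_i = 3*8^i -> [3, 24, 192, 1536, 12288]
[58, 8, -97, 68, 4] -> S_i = Random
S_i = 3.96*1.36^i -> [3.96, 5.39, 7.32, 9.96, 13.55]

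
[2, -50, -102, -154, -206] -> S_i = 2 + -52*i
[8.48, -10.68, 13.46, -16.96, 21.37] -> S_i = 8.48*(-1.26)^i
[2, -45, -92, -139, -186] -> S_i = 2 + -47*i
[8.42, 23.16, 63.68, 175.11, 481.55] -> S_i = 8.42*2.75^i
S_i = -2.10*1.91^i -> [-2.1, -4.01, -7.66, -14.63, -27.95]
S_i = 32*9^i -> [32, 288, 2592, 23328, 209952]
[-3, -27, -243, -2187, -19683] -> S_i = -3*9^i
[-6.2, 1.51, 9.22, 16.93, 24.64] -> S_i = -6.20 + 7.71*i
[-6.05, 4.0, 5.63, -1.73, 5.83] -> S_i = Random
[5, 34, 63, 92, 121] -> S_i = 5 + 29*i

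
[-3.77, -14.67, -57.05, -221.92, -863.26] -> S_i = -3.77*3.89^i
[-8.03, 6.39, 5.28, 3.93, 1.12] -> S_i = Random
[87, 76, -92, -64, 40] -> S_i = Random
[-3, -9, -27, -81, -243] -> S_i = -3*3^i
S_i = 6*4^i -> [6, 24, 96, 384, 1536]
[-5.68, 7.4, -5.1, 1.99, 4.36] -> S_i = Random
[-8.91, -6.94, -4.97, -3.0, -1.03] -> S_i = -8.91 + 1.97*i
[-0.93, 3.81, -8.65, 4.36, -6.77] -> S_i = Random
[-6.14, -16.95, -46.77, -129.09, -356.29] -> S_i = -6.14*2.76^i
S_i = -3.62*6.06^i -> [-3.62, -21.94, -132.94, -805.61, -4882.01]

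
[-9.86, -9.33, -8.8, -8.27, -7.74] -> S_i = -9.86 + 0.53*i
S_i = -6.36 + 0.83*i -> [-6.36, -5.53, -4.7, -3.87, -3.04]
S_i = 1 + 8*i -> [1, 9, 17, 25, 33]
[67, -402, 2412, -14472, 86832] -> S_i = 67*-6^i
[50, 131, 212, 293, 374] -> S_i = 50 + 81*i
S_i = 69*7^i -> [69, 483, 3381, 23667, 165669]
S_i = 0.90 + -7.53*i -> [0.9, -6.63, -14.16, -21.69, -29.22]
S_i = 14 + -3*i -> [14, 11, 8, 5, 2]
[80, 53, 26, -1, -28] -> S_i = 80 + -27*i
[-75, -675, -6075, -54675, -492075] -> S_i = -75*9^i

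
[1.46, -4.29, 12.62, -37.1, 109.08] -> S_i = 1.46*(-2.94)^i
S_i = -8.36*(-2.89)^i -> [-8.36, 24.16, -69.82, 201.79, -583.17]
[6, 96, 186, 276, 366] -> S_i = 6 + 90*i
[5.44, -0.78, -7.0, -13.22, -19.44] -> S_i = 5.44 + -6.22*i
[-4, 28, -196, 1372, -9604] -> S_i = -4*-7^i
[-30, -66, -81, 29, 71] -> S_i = Random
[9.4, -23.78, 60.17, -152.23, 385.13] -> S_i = 9.40*(-2.53)^i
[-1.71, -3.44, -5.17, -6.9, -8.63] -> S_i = -1.71 + -1.73*i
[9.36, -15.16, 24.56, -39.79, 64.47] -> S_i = 9.36*(-1.62)^i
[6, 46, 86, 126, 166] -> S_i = 6 + 40*i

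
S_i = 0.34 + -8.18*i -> [0.34, -7.84, -16.02, -24.2, -32.38]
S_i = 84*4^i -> [84, 336, 1344, 5376, 21504]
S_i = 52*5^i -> [52, 260, 1300, 6500, 32500]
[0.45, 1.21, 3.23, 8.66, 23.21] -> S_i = 0.45*2.68^i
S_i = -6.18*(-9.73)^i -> [-6.18, 60.13, -585.08, 5692.81, -55391.08]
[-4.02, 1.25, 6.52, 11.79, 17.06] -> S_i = -4.02 + 5.27*i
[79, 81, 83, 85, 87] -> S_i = 79 + 2*i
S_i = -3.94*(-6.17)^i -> [-3.94, 24.31, -149.99, 925.45, -5710.01]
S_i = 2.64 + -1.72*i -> [2.64, 0.92, -0.8, -2.52, -4.24]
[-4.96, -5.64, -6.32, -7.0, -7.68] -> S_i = -4.96 + -0.68*i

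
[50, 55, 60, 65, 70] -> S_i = 50 + 5*i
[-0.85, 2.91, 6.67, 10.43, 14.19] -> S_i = -0.85 + 3.76*i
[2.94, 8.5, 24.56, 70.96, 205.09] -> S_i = 2.94*2.89^i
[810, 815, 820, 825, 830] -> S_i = 810 + 5*i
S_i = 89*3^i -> [89, 267, 801, 2403, 7209]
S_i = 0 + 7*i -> [0, 7, 14, 21, 28]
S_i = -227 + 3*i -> [-227, -224, -221, -218, -215]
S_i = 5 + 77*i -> [5, 82, 159, 236, 313]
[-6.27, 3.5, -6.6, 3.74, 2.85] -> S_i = Random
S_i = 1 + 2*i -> [1, 3, 5, 7, 9]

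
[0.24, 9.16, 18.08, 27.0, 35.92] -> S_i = 0.24 + 8.92*i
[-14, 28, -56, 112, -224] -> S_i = -14*-2^i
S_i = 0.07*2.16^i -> [0.07, 0.15, 0.33, 0.71, 1.52]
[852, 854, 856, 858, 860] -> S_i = 852 + 2*i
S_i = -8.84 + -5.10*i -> [-8.84, -13.94, -19.04, -24.14, -29.24]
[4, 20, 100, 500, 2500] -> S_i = 4*5^i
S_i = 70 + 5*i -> [70, 75, 80, 85, 90]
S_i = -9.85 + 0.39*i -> [-9.85, -9.46, -9.07, -8.68, -8.29]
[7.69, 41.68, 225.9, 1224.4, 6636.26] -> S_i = 7.69*5.42^i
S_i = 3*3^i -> [3, 9, 27, 81, 243]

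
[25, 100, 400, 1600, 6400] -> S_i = 25*4^i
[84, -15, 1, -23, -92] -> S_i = Random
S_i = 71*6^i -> [71, 426, 2556, 15336, 92016]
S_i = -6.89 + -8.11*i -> [-6.89, -15.0, -23.11, -31.22, -39.33]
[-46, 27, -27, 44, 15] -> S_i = Random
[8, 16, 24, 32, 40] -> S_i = 8 + 8*i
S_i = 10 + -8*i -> [10, 2, -6, -14, -22]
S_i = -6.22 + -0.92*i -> [-6.22, -7.14, -8.06, -8.98, -9.9]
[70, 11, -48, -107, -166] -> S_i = 70 + -59*i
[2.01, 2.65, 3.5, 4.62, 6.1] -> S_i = 2.01*1.32^i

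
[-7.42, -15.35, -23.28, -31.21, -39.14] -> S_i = -7.42 + -7.93*i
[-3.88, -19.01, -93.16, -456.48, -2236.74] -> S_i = -3.88*4.90^i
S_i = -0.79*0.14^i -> [-0.79, -0.11, -0.02, -0.0, -0.0]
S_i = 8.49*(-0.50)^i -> [8.49, -4.24, 2.12, -1.06, 0.53]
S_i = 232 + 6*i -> [232, 238, 244, 250, 256]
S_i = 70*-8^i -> [70, -560, 4480, -35840, 286720]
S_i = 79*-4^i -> [79, -316, 1264, -5056, 20224]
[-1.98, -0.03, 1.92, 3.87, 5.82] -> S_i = -1.98 + 1.95*i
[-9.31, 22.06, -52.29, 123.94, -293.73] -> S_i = -9.31*(-2.37)^i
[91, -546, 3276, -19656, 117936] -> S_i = 91*-6^i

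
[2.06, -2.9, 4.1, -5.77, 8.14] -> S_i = 2.06*(-1.41)^i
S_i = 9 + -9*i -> [9, 0, -9, -18, -27]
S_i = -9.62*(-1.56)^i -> [-9.62, 15.01, -23.41, 36.52, -56.97]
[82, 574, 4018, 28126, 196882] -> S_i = 82*7^i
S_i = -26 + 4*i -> [-26, -22, -18, -14, -10]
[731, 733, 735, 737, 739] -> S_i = 731 + 2*i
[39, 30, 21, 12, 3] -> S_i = 39 + -9*i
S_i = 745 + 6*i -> [745, 751, 757, 763, 769]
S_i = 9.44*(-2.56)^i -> [9.44, -24.17, 61.87, -158.38, 405.44]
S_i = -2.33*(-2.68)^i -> [-2.33, 6.24, -16.73, 44.85, -120.2]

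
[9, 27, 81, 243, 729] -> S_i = 9*3^i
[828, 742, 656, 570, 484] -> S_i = 828 + -86*i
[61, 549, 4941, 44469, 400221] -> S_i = 61*9^i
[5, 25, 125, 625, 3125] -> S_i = 5*5^i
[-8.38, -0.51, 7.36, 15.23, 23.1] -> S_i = -8.38 + 7.87*i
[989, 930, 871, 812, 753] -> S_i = 989 + -59*i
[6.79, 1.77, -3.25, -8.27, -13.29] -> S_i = 6.79 + -5.02*i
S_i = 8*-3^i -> [8, -24, 72, -216, 648]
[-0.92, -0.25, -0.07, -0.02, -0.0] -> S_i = -0.92*0.27^i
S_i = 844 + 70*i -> [844, 914, 984, 1054, 1124]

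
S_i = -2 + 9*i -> [-2, 7, 16, 25, 34]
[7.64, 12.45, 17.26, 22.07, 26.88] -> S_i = 7.64 + 4.81*i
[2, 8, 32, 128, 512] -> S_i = 2*4^i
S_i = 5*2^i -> [5, 10, 20, 40, 80]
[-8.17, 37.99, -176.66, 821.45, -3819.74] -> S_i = -8.17*(-4.65)^i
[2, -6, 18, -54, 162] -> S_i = 2*-3^i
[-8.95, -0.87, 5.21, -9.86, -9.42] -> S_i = Random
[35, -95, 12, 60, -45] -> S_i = Random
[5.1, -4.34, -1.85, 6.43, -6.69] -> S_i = Random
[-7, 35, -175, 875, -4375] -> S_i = -7*-5^i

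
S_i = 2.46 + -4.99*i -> [2.46, -2.53, -7.52, -12.51, -17.5]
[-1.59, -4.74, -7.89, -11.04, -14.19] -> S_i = -1.59 + -3.15*i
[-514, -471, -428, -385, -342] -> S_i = -514 + 43*i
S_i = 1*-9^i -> [1, -9, 81, -729, 6561]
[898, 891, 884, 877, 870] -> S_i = 898 + -7*i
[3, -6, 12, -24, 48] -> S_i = 3*-2^i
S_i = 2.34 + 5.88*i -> [2.34, 8.22, 14.1, 19.98, 25.86]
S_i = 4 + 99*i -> [4, 103, 202, 301, 400]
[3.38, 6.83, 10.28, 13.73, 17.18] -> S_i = 3.38 + 3.45*i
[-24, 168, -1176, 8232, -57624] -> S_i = -24*-7^i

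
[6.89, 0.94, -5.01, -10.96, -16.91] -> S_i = 6.89 + -5.95*i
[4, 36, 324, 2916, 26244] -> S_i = 4*9^i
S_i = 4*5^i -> [4, 20, 100, 500, 2500]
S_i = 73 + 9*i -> [73, 82, 91, 100, 109]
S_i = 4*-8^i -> [4, -32, 256, -2048, 16384]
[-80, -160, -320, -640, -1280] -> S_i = -80*2^i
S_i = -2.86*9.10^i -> [-2.86, -26.03, -236.84, -2155.21, -19612.44]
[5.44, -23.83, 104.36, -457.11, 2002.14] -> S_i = 5.44*(-4.38)^i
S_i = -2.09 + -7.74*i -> [-2.09, -9.83, -17.57, -25.31, -33.05]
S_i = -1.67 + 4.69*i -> [-1.67, 3.02, 7.71, 12.4, 17.09]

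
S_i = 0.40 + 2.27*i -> [0.4, 2.67, 4.94, 7.21, 9.48]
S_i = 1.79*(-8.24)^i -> [1.79, -14.75, 121.54, -1001.46, 8252.05]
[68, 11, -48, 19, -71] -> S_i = Random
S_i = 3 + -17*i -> [3, -14, -31, -48, -65]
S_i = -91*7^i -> [-91, -637, -4459, -31213, -218491]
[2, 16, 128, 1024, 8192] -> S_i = 2*8^i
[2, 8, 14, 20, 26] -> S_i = 2 + 6*i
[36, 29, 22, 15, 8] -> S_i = 36 + -7*i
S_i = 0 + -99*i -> [0, -99, -198, -297, -396]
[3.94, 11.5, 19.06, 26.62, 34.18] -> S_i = 3.94 + 7.56*i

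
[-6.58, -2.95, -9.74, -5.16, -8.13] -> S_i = Random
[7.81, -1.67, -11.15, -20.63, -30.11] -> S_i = 7.81 + -9.48*i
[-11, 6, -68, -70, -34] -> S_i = Random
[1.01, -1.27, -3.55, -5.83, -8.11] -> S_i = 1.01 + -2.28*i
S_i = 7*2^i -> [7, 14, 28, 56, 112]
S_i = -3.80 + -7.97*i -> [-3.8, -11.77, -19.74, -27.71, -35.68]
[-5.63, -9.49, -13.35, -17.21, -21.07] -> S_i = -5.63 + -3.86*i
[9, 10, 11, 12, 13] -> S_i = 9 + 1*i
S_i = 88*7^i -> [88, 616, 4312, 30184, 211288]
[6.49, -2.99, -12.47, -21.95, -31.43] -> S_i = 6.49 + -9.48*i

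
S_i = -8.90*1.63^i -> [-8.9, -14.51, -23.65, -38.54, -62.83]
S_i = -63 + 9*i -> [-63, -54, -45, -36, -27]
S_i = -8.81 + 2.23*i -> [-8.81, -6.58, -4.35, -2.12, 0.11]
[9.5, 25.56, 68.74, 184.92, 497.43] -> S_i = 9.50*2.69^i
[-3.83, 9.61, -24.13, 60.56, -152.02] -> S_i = -3.83*(-2.51)^i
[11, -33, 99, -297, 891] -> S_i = 11*-3^i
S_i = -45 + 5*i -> [-45, -40, -35, -30, -25]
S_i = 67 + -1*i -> [67, 66, 65, 64, 63]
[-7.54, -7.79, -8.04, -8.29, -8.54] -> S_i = -7.54 + -0.25*i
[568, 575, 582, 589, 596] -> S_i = 568 + 7*i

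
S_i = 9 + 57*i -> [9, 66, 123, 180, 237]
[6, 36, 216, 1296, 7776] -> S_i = 6*6^i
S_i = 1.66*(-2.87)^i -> [1.66, -4.76, 13.67, -39.24, 112.63]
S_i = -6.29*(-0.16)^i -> [-6.29, 1.01, -0.16, 0.03, -0.0]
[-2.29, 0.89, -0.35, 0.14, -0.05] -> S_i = -2.29*(-0.39)^i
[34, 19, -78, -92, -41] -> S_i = Random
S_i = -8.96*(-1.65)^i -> [-8.96, 14.78, -24.39, 40.25, -66.41]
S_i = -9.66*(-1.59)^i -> [-9.66, 15.36, -24.42, 38.83, -61.74]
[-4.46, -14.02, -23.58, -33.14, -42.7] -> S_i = -4.46 + -9.56*i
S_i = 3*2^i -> [3, 6, 12, 24, 48]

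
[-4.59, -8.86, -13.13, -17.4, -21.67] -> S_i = -4.59 + -4.27*i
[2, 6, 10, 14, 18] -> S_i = 2 + 4*i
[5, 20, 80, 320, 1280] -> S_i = 5*4^i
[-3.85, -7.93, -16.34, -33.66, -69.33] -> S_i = -3.85*2.06^i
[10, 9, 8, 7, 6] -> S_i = 10 + -1*i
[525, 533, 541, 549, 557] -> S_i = 525 + 8*i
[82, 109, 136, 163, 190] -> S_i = 82 + 27*i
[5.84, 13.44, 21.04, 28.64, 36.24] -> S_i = 5.84 + 7.60*i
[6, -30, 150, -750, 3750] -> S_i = 6*-5^i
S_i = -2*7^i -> [-2, -14, -98, -686, -4802]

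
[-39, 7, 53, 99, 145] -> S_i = -39 + 46*i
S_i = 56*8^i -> [56, 448, 3584, 28672, 229376]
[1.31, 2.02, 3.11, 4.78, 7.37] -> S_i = 1.31*1.54^i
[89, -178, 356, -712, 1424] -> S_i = 89*-2^i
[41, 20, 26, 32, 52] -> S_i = Random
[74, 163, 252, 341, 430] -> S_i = 74 + 89*i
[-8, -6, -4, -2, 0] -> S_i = -8 + 2*i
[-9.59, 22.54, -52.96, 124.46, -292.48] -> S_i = -9.59*(-2.35)^i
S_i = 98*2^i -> [98, 196, 392, 784, 1568]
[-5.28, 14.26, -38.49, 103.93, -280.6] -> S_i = -5.28*(-2.70)^i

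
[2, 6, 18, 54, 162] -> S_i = 2*3^i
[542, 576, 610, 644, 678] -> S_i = 542 + 34*i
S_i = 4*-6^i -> [4, -24, 144, -864, 5184]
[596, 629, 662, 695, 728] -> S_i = 596 + 33*i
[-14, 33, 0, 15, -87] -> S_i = Random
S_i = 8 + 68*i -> [8, 76, 144, 212, 280]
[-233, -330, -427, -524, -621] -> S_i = -233 + -97*i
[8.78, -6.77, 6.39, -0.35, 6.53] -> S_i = Random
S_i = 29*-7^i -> [29, -203, 1421, -9947, 69629]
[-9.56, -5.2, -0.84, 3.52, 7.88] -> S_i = -9.56 + 4.36*i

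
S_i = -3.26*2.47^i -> [-3.26, -8.05, -19.89, -49.13, -121.34]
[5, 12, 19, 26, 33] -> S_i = 5 + 7*i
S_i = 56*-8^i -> [56, -448, 3584, -28672, 229376]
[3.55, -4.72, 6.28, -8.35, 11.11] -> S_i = 3.55*(-1.33)^i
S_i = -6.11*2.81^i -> [-6.11, -17.17, -48.25, -135.57, -380.95]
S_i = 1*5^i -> [1, 5, 25, 125, 625]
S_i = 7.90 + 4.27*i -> [7.9, 12.17, 16.44, 20.71, 24.98]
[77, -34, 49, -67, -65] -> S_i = Random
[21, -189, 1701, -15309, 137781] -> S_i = 21*-9^i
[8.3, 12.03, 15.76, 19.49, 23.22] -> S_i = 8.30 + 3.73*i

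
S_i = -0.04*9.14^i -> [-0.04, -0.37, -3.34, -30.54, -279.15]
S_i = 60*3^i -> [60, 180, 540, 1620, 4860]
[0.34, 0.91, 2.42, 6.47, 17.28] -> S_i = 0.34*2.67^i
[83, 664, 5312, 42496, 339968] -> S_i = 83*8^i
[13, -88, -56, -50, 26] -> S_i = Random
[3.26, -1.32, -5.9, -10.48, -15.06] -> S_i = 3.26 + -4.58*i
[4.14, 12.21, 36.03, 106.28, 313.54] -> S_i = 4.14*2.95^i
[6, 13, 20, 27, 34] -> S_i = 6 + 7*i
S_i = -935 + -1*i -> [-935, -936, -937, -938, -939]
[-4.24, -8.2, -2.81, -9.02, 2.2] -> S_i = Random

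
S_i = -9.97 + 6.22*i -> [-9.97, -3.75, 2.47, 8.69, 14.91]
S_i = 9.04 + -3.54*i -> [9.04, 5.5, 1.96, -1.58, -5.12]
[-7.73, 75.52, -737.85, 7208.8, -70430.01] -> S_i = -7.73*(-9.77)^i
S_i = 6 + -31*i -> [6, -25, -56, -87, -118]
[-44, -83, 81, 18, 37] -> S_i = Random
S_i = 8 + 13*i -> [8, 21, 34, 47, 60]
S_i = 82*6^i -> [82, 492, 2952, 17712, 106272]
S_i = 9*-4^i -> [9, -36, 144, -576, 2304]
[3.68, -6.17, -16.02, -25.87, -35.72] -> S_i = 3.68 + -9.85*i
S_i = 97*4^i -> [97, 388, 1552, 6208, 24832]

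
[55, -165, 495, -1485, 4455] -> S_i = 55*-3^i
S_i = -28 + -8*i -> [-28, -36, -44, -52, -60]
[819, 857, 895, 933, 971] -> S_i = 819 + 38*i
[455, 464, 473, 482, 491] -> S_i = 455 + 9*i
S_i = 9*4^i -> [9, 36, 144, 576, 2304]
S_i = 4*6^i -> [4, 24, 144, 864, 5184]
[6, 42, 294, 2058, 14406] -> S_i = 6*7^i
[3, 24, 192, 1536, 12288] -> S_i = 3*8^i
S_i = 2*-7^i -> [2, -14, 98, -686, 4802]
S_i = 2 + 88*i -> [2, 90, 178, 266, 354]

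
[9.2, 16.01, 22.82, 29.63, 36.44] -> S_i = 9.20 + 6.81*i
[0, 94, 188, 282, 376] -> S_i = 0 + 94*i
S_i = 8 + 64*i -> [8, 72, 136, 200, 264]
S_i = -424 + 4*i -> [-424, -420, -416, -412, -408]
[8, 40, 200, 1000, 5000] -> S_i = 8*5^i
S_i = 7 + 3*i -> [7, 10, 13, 16, 19]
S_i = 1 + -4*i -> [1, -3, -7, -11, -15]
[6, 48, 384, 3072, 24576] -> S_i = 6*8^i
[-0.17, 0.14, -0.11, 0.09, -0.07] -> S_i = -0.17*(-0.81)^i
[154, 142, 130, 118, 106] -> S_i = 154 + -12*i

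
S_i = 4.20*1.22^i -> [4.2, 5.12, 6.25, 7.63, 9.3]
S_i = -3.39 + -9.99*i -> [-3.39, -13.38, -23.37, -33.36, -43.35]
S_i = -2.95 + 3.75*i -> [-2.95, 0.8, 4.55, 8.3, 12.05]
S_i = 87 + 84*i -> [87, 171, 255, 339, 423]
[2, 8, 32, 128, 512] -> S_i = 2*4^i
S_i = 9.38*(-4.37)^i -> [9.38, -40.99, 179.13, -782.79, 3420.81]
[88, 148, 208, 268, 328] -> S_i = 88 + 60*i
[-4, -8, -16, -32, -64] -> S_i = -4*2^i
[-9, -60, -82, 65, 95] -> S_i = Random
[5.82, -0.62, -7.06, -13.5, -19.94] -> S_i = 5.82 + -6.44*i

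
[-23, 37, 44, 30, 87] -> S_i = Random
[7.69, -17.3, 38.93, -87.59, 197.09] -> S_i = 7.69*(-2.25)^i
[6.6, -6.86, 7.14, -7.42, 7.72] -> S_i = 6.60*(-1.04)^i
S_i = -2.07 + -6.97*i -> [-2.07, -9.04, -16.01, -22.98, -29.95]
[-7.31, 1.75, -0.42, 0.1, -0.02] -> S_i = -7.31*(-0.24)^i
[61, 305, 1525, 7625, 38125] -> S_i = 61*5^i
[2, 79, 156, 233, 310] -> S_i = 2 + 77*i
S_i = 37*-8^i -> [37, -296, 2368, -18944, 151552]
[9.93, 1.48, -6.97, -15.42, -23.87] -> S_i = 9.93 + -8.45*i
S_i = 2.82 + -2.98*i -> [2.82, -0.16, -3.14, -6.12, -9.1]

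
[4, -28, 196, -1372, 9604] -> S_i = 4*-7^i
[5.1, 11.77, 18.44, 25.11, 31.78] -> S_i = 5.10 + 6.67*i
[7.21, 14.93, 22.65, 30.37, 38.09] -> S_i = 7.21 + 7.72*i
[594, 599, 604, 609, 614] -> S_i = 594 + 5*i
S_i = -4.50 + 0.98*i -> [-4.5, -3.52, -2.54, -1.56, -0.58]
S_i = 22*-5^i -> [22, -110, 550, -2750, 13750]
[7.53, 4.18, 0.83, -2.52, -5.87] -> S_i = 7.53 + -3.35*i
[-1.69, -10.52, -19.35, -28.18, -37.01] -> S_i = -1.69 + -8.83*i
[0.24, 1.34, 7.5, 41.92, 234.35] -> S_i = 0.24*5.59^i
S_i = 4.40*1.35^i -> [4.4, 5.94, 8.02, 10.83, 14.61]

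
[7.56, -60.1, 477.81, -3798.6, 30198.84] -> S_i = 7.56*(-7.95)^i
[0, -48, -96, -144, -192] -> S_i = 0 + -48*i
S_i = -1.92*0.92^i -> [-1.92, -1.77, -1.63, -1.5, -1.38]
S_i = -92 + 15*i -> [-92, -77, -62, -47, -32]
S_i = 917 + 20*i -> [917, 937, 957, 977, 997]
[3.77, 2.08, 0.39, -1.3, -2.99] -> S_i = 3.77 + -1.69*i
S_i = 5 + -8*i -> [5, -3, -11, -19, -27]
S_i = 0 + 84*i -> [0, 84, 168, 252, 336]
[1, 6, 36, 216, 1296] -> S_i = 1*6^i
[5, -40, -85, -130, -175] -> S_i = 5 + -45*i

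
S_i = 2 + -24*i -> [2, -22, -46, -70, -94]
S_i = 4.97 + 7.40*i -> [4.97, 12.37, 19.77, 27.17, 34.57]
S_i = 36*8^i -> [36, 288, 2304, 18432, 147456]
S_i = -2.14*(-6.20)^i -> [-2.14, 13.27, -82.26, 510.02, -3162.14]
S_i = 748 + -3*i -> [748, 745, 742, 739, 736]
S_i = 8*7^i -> [8, 56, 392, 2744, 19208]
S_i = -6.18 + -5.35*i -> [-6.18, -11.53, -16.88, -22.23, -27.58]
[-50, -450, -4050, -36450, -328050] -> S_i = -50*9^i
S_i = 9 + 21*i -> [9, 30, 51, 72, 93]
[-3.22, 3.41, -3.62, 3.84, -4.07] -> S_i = -3.22*(-1.06)^i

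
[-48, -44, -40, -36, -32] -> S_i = -48 + 4*i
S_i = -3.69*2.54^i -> [-3.69, -9.37, -23.81, -60.47, -153.59]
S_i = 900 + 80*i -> [900, 980, 1060, 1140, 1220]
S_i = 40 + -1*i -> [40, 39, 38, 37, 36]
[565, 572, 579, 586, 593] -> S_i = 565 + 7*i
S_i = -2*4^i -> [-2, -8, -32, -128, -512]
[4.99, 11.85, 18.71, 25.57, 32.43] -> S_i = 4.99 + 6.86*i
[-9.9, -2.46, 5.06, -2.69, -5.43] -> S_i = Random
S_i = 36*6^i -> [36, 216, 1296, 7776, 46656]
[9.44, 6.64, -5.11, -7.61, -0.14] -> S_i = Random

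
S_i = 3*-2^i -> [3, -6, 12, -24, 48]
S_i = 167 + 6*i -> [167, 173, 179, 185, 191]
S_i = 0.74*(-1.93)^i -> [0.74, -1.43, 2.76, -5.32, 10.27]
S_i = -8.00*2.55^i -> [-8.0, -20.4, -52.02, -132.65, -338.26]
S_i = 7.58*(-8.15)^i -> [7.58, -61.78, 503.48, -4103.38, 33442.57]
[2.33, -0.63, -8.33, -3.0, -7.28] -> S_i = Random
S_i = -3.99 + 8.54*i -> [-3.99, 4.55, 13.09, 21.63, 30.17]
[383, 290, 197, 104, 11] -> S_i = 383 + -93*i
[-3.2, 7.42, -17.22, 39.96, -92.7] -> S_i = -3.20*(-2.32)^i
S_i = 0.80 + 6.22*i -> [0.8, 7.02, 13.24, 19.46, 25.68]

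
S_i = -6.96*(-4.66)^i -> [-6.96, 32.43, -151.14, 704.32, -3282.11]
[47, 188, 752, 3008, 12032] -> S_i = 47*4^i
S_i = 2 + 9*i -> [2, 11, 20, 29, 38]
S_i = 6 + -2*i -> [6, 4, 2, 0, -2]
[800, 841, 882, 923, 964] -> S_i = 800 + 41*i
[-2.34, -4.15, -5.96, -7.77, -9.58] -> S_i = -2.34 + -1.81*i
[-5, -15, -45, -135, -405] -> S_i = -5*3^i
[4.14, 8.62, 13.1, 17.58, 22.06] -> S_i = 4.14 + 4.48*i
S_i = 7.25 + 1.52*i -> [7.25, 8.77, 10.29, 11.81, 13.33]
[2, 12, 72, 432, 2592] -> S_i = 2*6^i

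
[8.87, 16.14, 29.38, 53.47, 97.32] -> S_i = 8.87*1.82^i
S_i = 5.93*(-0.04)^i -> [5.93, -0.24, 0.01, -0.0, 0.0]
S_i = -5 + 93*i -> [-5, 88, 181, 274, 367]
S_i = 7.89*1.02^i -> [7.89, 8.05, 8.21, 8.37, 8.54]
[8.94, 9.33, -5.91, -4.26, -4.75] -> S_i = Random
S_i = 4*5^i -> [4, 20, 100, 500, 2500]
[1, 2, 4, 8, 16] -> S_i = 1*2^i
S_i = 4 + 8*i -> [4, 12, 20, 28, 36]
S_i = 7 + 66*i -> [7, 73, 139, 205, 271]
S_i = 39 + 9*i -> [39, 48, 57, 66, 75]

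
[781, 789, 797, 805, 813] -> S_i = 781 + 8*i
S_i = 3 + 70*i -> [3, 73, 143, 213, 283]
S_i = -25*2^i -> [-25, -50, -100, -200, -400]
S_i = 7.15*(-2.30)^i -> [7.15, -16.44, 37.82, -86.99, 200.09]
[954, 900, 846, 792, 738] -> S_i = 954 + -54*i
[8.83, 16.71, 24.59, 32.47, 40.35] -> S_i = 8.83 + 7.88*i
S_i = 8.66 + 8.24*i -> [8.66, 16.9, 25.14, 33.38, 41.62]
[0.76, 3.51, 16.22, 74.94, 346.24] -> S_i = 0.76*4.62^i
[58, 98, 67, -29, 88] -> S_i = Random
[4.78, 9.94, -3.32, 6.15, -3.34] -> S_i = Random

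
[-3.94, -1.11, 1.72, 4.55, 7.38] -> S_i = -3.94 + 2.83*i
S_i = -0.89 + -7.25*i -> [-0.89, -8.14, -15.39, -22.64, -29.89]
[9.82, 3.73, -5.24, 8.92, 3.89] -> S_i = Random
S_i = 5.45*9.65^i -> [5.45, 52.59, 507.52, 4897.55, 47261.31]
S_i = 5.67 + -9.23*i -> [5.67, -3.56, -12.79, -22.02, -31.25]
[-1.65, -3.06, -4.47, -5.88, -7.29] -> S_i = -1.65 + -1.41*i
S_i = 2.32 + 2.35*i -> [2.32, 4.67, 7.02, 9.37, 11.72]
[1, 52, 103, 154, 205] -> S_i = 1 + 51*i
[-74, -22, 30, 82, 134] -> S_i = -74 + 52*i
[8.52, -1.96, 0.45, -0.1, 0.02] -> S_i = 8.52*(-0.23)^i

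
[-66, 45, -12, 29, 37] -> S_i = Random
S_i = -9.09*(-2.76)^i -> [-9.09, 25.09, -69.24, 191.11, -527.47]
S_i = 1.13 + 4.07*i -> [1.13, 5.2, 9.27, 13.34, 17.41]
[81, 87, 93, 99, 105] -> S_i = 81 + 6*i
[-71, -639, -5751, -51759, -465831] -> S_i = -71*9^i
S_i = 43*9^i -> [43, 387, 3483, 31347, 282123]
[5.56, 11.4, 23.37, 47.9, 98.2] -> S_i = 5.56*2.05^i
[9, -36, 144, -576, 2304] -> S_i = 9*-4^i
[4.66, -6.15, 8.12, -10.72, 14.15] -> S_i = 4.66*(-1.32)^i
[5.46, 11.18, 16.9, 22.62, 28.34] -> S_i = 5.46 + 5.72*i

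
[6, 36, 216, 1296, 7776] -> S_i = 6*6^i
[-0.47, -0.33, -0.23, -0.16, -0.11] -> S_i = -0.47*0.70^i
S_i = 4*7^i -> [4, 28, 196, 1372, 9604]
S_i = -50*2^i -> [-50, -100, -200, -400, -800]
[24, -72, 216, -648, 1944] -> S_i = 24*-3^i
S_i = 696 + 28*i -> [696, 724, 752, 780, 808]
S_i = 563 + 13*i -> [563, 576, 589, 602, 615]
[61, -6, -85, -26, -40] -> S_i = Random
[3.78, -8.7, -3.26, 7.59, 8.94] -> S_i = Random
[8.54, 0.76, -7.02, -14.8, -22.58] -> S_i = 8.54 + -7.78*i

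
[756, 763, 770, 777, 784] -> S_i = 756 + 7*i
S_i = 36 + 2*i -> [36, 38, 40, 42, 44]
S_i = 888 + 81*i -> [888, 969, 1050, 1131, 1212]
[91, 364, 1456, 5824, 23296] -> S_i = 91*4^i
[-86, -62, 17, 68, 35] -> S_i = Random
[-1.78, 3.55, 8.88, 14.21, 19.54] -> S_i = -1.78 + 5.33*i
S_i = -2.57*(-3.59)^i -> [-2.57, 9.23, -33.12, 118.91, -426.89]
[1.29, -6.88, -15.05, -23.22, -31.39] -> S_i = 1.29 + -8.17*i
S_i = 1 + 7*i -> [1, 8, 15, 22, 29]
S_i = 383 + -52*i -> [383, 331, 279, 227, 175]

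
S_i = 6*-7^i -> [6, -42, 294, -2058, 14406]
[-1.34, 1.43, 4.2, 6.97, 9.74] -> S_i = -1.34 + 2.77*i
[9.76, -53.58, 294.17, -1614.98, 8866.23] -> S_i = 9.76*(-5.49)^i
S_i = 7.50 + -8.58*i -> [7.5, -1.08, -9.66, -18.24, -26.82]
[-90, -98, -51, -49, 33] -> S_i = Random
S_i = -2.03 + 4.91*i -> [-2.03, 2.88, 7.79, 12.7, 17.61]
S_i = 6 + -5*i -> [6, 1, -4, -9, -14]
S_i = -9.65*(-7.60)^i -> [-9.65, 73.34, -557.38, 4236.12, -32194.5]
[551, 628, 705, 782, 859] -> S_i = 551 + 77*i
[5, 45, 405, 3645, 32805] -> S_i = 5*9^i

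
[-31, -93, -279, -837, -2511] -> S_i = -31*3^i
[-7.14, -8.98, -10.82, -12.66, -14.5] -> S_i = -7.14 + -1.84*i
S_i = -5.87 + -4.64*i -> [-5.87, -10.51, -15.15, -19.79, -24.43]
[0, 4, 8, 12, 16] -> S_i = 0 + 4*i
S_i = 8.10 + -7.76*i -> [8.1, 0.34, -7.42, -15.18, -22.94]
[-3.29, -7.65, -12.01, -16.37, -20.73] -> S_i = -3.29 + -4.36*i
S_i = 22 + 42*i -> [22, 64, 106, 148, 190]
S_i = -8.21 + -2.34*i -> [-8.21, -10.55, -12.89, -15.23, -17.57]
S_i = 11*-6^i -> [11, -66, 396, -2376, 14256]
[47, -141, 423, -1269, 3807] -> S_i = 47*-3^i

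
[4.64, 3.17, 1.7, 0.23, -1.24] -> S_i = 4.64 + -1.47*i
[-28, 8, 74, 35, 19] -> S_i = Random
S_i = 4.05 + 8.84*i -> [4.05, 12.89, 21.73, 30.57, 39.41]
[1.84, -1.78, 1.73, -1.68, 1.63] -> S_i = 1.84*(-0.97)^i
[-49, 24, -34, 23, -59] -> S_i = Random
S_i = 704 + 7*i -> [704, 711, 718, 725, 732]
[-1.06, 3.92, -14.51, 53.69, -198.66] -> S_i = -1.06*(-3.70)^i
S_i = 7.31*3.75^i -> [7.31, 27.41, 102.8, 385.49, 1445.58]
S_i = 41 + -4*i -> [41, 37, 33, 29, 25]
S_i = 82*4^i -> [82, 328, 1312, 5248, 20992]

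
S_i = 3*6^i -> [3, 18, 108, 648, 3888]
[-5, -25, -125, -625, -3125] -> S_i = -5*5^i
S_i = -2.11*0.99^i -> [-2.11, -2.09, -2.07, -2.05, -2.03]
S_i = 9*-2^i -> [9, -18, 36, -72, 144]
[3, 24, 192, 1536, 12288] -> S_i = 3*8^i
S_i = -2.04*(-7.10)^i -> [-2.04, 14.48, -102.84, 730.14, -5183.98]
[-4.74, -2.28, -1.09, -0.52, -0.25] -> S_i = -4.74*0.48^i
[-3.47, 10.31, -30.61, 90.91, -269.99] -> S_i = -3.47*(-2.97)^i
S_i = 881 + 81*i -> [881, 962, 1043, 1124, 1205]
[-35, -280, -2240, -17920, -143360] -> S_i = -35*8^i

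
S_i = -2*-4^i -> [-2, 8, -32, 128, -512]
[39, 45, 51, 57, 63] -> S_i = 39 + 6*i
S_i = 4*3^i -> [4, 12, 36, 108, 324]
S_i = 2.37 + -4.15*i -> [2.37, -1.78, -5.93, -10.08, -14.23]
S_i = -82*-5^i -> [-82, 410, -2050, 10250, -51250]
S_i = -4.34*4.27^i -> [-4.34, -18.53, -79.13, -337.89, -1442.78]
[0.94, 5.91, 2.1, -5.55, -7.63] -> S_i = Random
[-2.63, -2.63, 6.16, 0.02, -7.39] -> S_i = Random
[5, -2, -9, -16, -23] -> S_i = 5 + -7*i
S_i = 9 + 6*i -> [9, 15, 21, 27, 33]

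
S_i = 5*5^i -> [5, 25, 125, 625, 3125]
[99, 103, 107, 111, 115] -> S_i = 99 + 4*i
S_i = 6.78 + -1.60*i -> [6.78, 5.18, 3.58, 1.98, 0.38]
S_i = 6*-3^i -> [6, -18, 54, -162, 486]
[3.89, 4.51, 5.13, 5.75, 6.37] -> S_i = 3.89 + 0.62*i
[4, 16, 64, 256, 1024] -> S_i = 4*4^i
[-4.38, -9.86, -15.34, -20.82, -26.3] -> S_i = -4.38 + -5.48*i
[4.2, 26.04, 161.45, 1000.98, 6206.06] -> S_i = 4.20*6.20^i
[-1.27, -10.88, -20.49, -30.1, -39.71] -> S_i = -1.27 + -9.61*i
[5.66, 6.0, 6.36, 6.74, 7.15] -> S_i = 5.66*1.06^i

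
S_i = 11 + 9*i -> [11, 20, 29, 38, 47]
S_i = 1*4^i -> [1, 4, 16, 64, 256]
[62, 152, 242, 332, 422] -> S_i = 62 + 90*i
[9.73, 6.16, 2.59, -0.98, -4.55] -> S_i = 9.73 + -3.57*i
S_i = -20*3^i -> [-20, -60, -180, -540, -1620]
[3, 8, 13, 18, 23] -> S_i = 3 + 5*i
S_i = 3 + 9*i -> [3, 12, 21, 30, 39]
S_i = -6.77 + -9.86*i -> [-6.77, -16.63, -26.49, -36.35, -46.21]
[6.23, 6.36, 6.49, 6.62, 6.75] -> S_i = 6.23 + 0.13*i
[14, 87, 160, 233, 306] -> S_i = 14 + 73*i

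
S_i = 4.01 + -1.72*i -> [4.01, 2.29, 0.57, -1.15, -2.87]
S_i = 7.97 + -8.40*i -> [7.97, -0.43, -8.83, -17.23, -25.63]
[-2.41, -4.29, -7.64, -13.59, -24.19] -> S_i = -2.41*1.78^i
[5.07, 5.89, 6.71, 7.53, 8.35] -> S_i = 5.07 + 0.82*i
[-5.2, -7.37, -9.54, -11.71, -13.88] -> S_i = -5.20 + -2.17*i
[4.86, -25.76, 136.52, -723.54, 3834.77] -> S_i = 4.86*(-5.30)^i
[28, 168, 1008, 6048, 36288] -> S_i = 28*6^i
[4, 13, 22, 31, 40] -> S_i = 4 + 9*i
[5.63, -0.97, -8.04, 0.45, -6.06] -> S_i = Random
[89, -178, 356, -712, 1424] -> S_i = 89*-2^i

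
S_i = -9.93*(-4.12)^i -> [-9.93, 40.91, -168.56, 694.45, -2861.13]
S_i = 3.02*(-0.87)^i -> [3.02, -2.63, 2.29, -1.99, 1.73]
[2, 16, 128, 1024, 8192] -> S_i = 2*8^i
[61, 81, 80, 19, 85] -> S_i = Random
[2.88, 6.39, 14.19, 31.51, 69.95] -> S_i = 2.88*2.22^i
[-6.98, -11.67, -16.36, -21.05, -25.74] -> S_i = -6.98 + -4.69*i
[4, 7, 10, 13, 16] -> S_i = 4 + 3*i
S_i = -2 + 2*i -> [-2, 0, 2, 4, 6]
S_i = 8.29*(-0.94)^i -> [8.29, -7.79, 7.33, -6.89, 6.47]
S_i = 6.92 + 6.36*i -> [6.92, 13.28, 19.64, 26.0, 32.36]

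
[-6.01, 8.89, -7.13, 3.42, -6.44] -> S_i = Random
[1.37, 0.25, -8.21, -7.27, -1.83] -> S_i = Random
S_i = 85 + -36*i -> [85, 49, 13, -23, -59]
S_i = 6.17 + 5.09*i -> [6.17, 11.26, 16.35, 21.44, 26.53]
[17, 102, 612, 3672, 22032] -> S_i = 17*6^i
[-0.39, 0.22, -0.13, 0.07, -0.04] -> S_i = -0.39*(-0.57)^i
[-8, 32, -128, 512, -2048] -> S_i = -8*-4^i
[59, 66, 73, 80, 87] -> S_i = 59 + 7*i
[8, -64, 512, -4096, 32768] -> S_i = 8*-8^i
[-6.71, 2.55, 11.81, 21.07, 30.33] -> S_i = -6.71 + 9.26*i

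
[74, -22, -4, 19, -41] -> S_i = Random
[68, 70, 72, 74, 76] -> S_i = 68 + 2*i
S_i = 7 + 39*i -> [7, 46, 85, 124, 163]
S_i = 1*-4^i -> [1, -4, 16, -64, 256]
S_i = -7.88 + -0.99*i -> [-7.88, -8.87, -9.86, -10.85, -11.84]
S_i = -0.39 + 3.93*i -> [-0.39, 3.54, 7.47, 11.4, 15.33]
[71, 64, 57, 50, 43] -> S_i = 71 + -7*i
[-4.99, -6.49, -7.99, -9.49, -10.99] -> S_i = -4.99 + -1.50*i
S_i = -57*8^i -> [-57, -456, -3648, -29184, -233472]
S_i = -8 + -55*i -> [-8, -63, -118, -173, -228]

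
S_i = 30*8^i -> [30, 240, 1920, 15360, 122880]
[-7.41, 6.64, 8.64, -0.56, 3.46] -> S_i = Random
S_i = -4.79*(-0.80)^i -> [-4.79, 3.83, -3.07, 2.45, -1.96]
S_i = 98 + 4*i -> [98, 102, 106, 110, 114]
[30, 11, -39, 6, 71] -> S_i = Random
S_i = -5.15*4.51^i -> [-5.15, -23.23, -104.75, -472.43, -2130.66]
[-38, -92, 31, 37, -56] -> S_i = Random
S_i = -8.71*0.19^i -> [-8.71, -1.65, -0.31, -0.06, -0.01]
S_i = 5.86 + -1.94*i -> [5.86, 3.92, 1.98, 0.04, -1.9]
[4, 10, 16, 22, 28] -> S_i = 4 + 6*i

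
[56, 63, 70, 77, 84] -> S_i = 56 + 7*i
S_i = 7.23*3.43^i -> [7.23, 24.8, 85.06, 291.76, 1000.73]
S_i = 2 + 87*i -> [2, 89, 176, 263, 350]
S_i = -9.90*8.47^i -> [-9.9, -83.85, -710.23, -6015.69, -50952.89]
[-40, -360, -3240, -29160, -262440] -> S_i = -40*9^i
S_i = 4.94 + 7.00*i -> [4.94, 11.94, 18.94, 25.94, 32.94]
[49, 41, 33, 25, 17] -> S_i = 49 + -8*i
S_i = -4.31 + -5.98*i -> [-4.31, -10.29, -16.27, -22.25, -28.23]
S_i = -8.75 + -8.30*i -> [-8.75, -17.05, -25.35, -33.65, -41.95]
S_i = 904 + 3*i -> [904, 907, 910, 913, 916]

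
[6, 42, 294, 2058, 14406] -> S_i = 6*7^i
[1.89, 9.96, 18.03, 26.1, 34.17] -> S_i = 1.89 + 8.07*i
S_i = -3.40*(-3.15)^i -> [-3.4, 10.71, -33.74, 106.27, -334.75]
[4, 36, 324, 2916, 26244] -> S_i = 4*9^i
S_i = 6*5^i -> [6, 30, 150, 750, 3750]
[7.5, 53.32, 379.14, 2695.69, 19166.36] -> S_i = 7.50*7.11^i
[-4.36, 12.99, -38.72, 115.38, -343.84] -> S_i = -4.36*(-2.98)^i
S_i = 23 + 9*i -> [23, 32, 41, 50, 59]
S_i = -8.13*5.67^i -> [-8.13, -46.1, -261.37, -1481.97, -8402.78]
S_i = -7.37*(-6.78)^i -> [-7.37, 49.97, -338.79, 2296.98, -15573.5]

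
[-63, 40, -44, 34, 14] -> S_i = Random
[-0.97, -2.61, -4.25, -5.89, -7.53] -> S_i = -0.97 + -1.64*i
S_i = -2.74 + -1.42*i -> [-2.74, -4.16, -5.58, -7.0, -8.42]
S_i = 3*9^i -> [3, 27, 243, 2187, 19683]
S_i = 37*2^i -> [37, 74, 148, 296, 592]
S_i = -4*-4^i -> [-4, 16, -64, 256, -1024]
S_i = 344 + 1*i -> [344, 345, 346, 347, 348]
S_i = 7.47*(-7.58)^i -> [7.47, -56.62, 429.2, -3253.33, 24660.25]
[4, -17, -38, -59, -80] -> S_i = 4 + -21*i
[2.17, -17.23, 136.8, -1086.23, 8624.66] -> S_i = 2.17*(-7.94)^i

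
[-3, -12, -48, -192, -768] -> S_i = -3*4^i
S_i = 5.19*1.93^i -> [5.19, 10.02, 19.33, 37.31, 72.01]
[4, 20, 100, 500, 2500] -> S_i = 4*5^i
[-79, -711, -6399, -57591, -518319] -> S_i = -79*9^i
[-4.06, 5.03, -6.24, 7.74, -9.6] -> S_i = -4.06*(-1.24)^i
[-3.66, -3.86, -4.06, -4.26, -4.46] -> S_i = -3.66 + -0.20*i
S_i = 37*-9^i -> [37, -333, 2997, -26973, 242757]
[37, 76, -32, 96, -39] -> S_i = Random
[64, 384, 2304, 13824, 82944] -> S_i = 64*6^i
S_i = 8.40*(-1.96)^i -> [8.4, -16.46, 32.27, -63.25, 123.97]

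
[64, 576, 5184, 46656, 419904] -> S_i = 64*9^i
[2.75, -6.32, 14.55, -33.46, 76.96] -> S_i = 2.75*(-2.30)^i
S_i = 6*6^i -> [6, 36, 216, 1296, 7776]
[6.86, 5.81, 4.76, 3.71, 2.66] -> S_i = 6.86 + -1.05*i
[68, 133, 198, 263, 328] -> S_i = 68 + 65*i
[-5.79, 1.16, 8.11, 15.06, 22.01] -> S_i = -5.79 + 6.95*i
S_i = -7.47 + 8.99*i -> [-7.47, 1.52, 10.51, 19.5, 28.49]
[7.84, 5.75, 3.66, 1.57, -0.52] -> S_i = 7.84 + -2.09*i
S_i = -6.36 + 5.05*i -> [-6.36, -1.31, 3.74, 8.79, 13.84]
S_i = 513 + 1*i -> [513, 514, 515, 516, 517]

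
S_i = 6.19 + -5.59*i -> [6.19, 0.6, -4.99, -10.58, -16.17]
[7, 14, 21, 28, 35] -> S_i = 7 + 7*i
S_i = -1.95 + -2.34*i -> [-1.95, -4.29, -6.63, -8.97, -11.31]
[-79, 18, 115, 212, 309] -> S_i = -79 + 97*i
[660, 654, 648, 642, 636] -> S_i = 660 + -6*i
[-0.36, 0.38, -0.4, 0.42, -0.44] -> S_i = -0.36*(-1.05)^i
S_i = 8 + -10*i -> [8, -2, -12, -22, -32]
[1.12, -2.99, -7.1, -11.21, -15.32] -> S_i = 1.12 + -4.11*i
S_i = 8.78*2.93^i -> [8.78, 25.73, 75.38, 220.85, 647.09]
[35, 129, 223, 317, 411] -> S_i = 35 + 94*i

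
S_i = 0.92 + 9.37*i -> [0.92, 10.29, 19.66, 29.03, 38.4]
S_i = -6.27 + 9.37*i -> [-6.27, 3.1, 12.47, 21.84, 31.21]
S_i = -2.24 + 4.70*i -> [-2.24, 2.46, 7.16, 11.86, 16.56]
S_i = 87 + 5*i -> [87, 92, 97, 102, 107]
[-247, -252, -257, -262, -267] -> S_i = -247 + -5*i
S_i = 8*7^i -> [8, 56, 392, 2744, 19208]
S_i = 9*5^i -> [9, 45, 225, 1125, 5625]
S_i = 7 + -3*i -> [7, 4, 1, -2, -5]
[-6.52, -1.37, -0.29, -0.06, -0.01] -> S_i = -6.52*0.21^i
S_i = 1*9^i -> [1, 9, 81, 729, 6561]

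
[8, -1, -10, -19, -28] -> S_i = 8 + -9*i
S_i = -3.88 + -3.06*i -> [-3.88, -6.94, -10.0, -13.06, -16.12]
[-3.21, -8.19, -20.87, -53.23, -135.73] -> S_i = -3.21*2.55^i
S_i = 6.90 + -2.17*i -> [6.9, 4.73, 2.56, 0.39, -1.78]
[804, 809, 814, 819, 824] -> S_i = 804 + 5*i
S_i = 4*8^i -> [4, 32, 256, 2048, 16384]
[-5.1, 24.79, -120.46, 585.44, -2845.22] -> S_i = -5.10*(-4.86)^i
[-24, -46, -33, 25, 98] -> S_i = Random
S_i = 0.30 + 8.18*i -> [0.3, 8.48, 16.66, 24.84, 33.02]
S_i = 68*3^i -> [68, 204, 612, 1836, 5508]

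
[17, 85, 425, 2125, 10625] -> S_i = 17*5^i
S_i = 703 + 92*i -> [703, 795, 887, 979, 1071]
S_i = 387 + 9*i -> [387, 396, 405, 414, 423]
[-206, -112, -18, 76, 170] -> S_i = -206 + 94*i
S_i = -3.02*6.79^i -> [-3.02, -20.51, -139.23, -945.4, -6419.28]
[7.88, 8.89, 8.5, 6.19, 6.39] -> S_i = Random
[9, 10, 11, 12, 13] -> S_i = 9 + 1*i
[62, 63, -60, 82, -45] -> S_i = Random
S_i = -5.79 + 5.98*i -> [-5.79, 0.19, 6.17, 12.15, 18.13]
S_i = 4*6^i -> [4, 24, 144, 864, 5184]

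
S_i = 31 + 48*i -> [31, 79, 127, 175, 223]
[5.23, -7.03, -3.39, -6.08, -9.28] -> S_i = Random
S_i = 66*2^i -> [66, 132, 264, 528, 1056]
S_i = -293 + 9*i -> [-293, -284, -275, -266, -257]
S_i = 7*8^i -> [7, 56, 448, 3584, 28672]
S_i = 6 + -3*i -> [6, 3, 0, -3, -6]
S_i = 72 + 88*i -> [72, 160, 248, 336, 424]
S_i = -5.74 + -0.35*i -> [-5.74, -6.09, -6.44, -6.79, -7.14]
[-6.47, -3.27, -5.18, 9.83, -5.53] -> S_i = Random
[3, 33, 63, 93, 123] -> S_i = 3 + 30*i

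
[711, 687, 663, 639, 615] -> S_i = 711 + -24*i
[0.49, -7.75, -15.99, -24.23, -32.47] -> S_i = 0.49 + -8.24*i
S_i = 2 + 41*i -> [2, 43, 84, 125, 166]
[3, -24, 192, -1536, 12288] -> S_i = 3*-8^i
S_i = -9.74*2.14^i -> [-9.74, -20.84, -44.61, -95.46, -204.27]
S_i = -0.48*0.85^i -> [-0.48, -0.41, -0.35, -0.29, -0.25]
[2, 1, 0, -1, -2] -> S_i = 2 + -1*i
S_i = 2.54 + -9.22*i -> [2.54, -6.68, -15.9, -25.12, -34.34]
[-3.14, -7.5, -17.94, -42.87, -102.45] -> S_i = -3.14*2.39^i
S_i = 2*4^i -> [2, 8, 32, 128, 512]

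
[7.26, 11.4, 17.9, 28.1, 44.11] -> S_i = 7.26*1.57^i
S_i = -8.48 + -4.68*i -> [-8.48, -13.16, -17.84, -22.52, -27.2]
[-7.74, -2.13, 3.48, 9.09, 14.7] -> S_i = -7.74 + 5.61*i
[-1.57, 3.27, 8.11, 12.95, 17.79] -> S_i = -1.57 + 4.84*i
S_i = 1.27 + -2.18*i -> [1.27, -0.91, -3.09, -5.27, -7.45]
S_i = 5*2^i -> [5, 10, 20, 40, 80]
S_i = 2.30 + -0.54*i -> [2.3, 1.76, 1.22, 0.68, 0.14]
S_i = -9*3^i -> [-9, -27, -81, -243, -729]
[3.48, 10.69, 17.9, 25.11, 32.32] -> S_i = 3.48 + 7.21*i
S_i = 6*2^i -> [6, 12, 24, 48, 96]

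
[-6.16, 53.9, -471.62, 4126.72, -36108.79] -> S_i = -6.16*(-8.75)^i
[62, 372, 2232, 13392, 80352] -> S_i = 62*6^i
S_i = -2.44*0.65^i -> [-2.44, -1.59, -1.03, -0.67, -0.44]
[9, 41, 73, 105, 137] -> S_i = 9 + 32*i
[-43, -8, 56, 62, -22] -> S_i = Random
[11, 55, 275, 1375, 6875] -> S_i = 11*5^i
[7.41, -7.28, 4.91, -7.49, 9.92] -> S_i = Random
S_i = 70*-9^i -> [70, -630, 5670, -51030, 459270]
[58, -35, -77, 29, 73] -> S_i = Random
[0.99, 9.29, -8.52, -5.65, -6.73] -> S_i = Random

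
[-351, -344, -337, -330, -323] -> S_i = -351 + 7*i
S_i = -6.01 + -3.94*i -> [-6.01, -9.95, -13.89, -17.83, -21.77]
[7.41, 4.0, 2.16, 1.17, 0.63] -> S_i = 7.41*0.54^i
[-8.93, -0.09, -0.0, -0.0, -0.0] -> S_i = -8.93*0.01^i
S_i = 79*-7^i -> [79, -553, 3871, -27097, 189679]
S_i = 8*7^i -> [8, 56, 392, 2744, 19208]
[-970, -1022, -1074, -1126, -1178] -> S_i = -970 + -52*i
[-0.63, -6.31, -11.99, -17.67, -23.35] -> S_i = -0.63 + -5.68*i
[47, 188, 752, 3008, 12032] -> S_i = 47*4^i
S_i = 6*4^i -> [6, 24, 96, 384, 1536]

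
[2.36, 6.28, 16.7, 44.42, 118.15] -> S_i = 2.36*2.66^i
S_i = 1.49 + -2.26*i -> [1.49, -0.77, -3.03, -5.29, -7.55]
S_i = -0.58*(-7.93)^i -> [-0.58, 4.6, -36.47, 289.23, -2293.62]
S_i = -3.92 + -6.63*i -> [-3.92, -10.55, -17.18, -23.81, -30.44]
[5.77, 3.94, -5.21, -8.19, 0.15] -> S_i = Random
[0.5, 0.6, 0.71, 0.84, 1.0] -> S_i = 0.50*1.19^i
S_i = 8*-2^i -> [8, -16, 32, -64, 128]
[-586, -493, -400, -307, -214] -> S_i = -586 + 93*i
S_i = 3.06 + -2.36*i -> [3.06, 0.7, -1.66, -4.02, -6.38]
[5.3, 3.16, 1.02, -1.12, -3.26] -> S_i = 5.30 + -2.14*i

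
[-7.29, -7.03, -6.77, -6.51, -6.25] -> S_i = -7.29 + 0.26*i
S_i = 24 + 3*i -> [24, 27, 30, 33, 36]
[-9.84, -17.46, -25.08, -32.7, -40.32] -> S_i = -9.84 + -7.62*i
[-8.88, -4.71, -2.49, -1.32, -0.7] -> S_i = -8.88*0.53^i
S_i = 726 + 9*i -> [726, 735, 744, 753, 762]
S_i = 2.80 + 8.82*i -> [2.8, 11.62, 20.44, 29.26, 38.08]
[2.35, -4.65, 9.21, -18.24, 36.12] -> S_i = 2.35*(-1.98)^i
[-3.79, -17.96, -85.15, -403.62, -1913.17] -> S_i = -3.79*4.74^i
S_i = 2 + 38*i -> [2, 40, 78, 116, 154]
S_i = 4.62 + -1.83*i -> [4.62, 2.79, 0.96, -0.87, -2.7]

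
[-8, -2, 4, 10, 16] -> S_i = -8 + 6*i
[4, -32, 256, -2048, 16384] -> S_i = 4*-8^i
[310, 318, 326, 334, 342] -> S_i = 310 + 8*i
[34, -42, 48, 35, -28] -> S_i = Random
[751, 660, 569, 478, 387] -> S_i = 751 + -91*i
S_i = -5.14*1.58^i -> [-5.14, -8.12, -12.83, -20.27, -32.03]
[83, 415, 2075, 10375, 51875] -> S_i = 83*5^i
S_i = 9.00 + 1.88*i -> [9.0, 10.88, 12.76, 14.64, 16.52]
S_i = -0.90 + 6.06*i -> [-0.9, 5.16, 11.22, 17.28, 23.34]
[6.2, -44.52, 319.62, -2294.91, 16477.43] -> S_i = 6.20*(-7.18)^i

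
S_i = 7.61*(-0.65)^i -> [7.61, -4.95, 3.22, -2.09, 1.36]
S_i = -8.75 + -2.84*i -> [-8.75, -11.59, -14.43, -17.27, -20.11]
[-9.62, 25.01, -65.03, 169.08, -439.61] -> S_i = -9.62*(-2.60)^i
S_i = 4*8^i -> [4, 32, 256, 2048, 16384]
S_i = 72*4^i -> [72, 288, 1152, 4608, 18432]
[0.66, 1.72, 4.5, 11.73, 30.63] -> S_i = 0.66*2.61^i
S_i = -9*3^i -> [-9, -27, -81, -243, -729]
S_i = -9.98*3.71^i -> [-9.98, -37.03, -137.37, -509.63, -1890.72]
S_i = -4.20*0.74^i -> [-4.2, -3.11, -2.3, -1.7, -1.26]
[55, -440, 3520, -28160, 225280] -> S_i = 55*-8^i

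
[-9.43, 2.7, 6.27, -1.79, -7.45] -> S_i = Random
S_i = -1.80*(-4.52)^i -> [-1.8, 8.14, -36.77, 166.22, -751.32]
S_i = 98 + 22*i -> [98, 120, 142, 164, 186]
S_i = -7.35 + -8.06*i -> [-7.35, -15.41, -23.47, -31.53, -39.59]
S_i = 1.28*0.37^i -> [1.28, 0.47, 0.18, 0.06, 0.02]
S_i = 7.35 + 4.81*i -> [7.35, 12.16, 16.97, 21.78, 26.59]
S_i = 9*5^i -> [9, 45, 225, 1125, 5625]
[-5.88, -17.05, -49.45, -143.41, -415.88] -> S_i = -5.88*2.90^i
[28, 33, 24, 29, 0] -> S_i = Random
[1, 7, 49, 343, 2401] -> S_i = 1*7^i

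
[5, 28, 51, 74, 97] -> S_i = 5 + 23*i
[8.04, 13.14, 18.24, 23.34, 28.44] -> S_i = 8.04 + 5.10*i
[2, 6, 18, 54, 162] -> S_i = 2*3^i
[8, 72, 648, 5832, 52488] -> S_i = 8*9^i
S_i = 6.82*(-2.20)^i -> [6.82, -15.0, 33.01, -72.62, 159.76]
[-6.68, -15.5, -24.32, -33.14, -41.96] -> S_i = -6.68 + -8.82*i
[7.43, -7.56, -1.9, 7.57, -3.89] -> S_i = Random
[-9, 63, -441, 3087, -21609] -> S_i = -9*-7^i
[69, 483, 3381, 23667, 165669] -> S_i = 69*7^i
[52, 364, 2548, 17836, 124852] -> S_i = 52*7^i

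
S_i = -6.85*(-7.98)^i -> [-6.85, 54.66, -436.21, 3480.96, -27778.07]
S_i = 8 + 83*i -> [8, 91, 174, 257, 340]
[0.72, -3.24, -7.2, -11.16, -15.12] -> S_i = 0.72 + -3.96*i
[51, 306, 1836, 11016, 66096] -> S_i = 51*6^i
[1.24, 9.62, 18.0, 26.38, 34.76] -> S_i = 1.24 + 8.38*i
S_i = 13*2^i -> [13, 26, 52, 104, 208]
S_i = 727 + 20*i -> [727, 747, 767, 787, 807]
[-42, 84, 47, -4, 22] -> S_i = Random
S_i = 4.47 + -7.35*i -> [4.47, -2.88, -10.23, -17.58, -24.93]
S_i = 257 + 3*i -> [257, 260, 263, 266, 269]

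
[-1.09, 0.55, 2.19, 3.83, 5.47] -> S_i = -1.09 + 1.64*i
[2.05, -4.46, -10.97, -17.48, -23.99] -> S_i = 2.05 + -6.51*i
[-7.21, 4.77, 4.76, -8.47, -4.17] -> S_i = Random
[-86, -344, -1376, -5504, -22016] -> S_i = -86*4^i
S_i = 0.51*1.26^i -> [0.51, 0.64, 0.81, 1.02, 1.29]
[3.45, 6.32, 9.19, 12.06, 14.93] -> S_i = 3.45 + 2.87*i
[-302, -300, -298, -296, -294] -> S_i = -302 + 2*i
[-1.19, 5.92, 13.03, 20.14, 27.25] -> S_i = -1.19 + 7.11*i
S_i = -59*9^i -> [-59, -531, -4779, -43011, -387099]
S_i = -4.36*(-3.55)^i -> [-4.36, 15.48, -54.95, 195.06, -692.47]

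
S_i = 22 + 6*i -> [22, 28, 34, 40, 46]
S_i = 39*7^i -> [39, 273, 1911, 13377, 93639]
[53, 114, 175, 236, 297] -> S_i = 53 + 61*i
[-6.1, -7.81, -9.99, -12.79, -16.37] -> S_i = -6.10*1.28^i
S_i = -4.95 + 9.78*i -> [-4.95, 4.83, 14.61, 24.39, 34.17]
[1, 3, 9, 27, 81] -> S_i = 1*3^i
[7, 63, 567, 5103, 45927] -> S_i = 7*9^i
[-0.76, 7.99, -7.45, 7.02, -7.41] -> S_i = Random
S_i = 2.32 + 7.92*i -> [2.32, 10.24, 18.16, 26.08, 34.0]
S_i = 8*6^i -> [8, 48, 288, 1728, 10368]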